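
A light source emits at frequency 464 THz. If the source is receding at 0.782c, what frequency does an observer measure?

β = v/c = 0.782
(1-β)/(1+β) = 0.218/1.782 = 0.12233
Doppler factor = √(0.12233) = 0.3498
f_obs = 464 × 0.3498 = 162.3 THz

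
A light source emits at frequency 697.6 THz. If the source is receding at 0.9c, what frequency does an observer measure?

β = v/c = 0.9
(1-β)/(1+β) = 0.1/1.9 = 0.05263
Doppler factor = √(0.05263) = 0.2294
f_obs = 697.6 × 0.2294 = 160.0 THz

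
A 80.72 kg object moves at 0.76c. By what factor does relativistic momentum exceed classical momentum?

p_rel = γmv, p_class = mv
Ratio = γ = 1/√(1 - 0.76²) = 1.539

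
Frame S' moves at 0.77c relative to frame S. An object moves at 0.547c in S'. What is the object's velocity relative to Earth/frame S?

u = (u' + v)/(1 + u'v/c²)
Numerator: 0.547 + 0.77 = 1.317
Denominator: 1 + 0.42119 = 1.42119
u = 1.317/1.42119 = 0.9267c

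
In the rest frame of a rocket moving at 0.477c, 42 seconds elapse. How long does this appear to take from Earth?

Proper time Δt₀ = 42 seconds
γ = 1/√(1 - 0.477²) = 1.1378
Δt = γΔt₀ = 1.1378 × 42 = 47.79 seconds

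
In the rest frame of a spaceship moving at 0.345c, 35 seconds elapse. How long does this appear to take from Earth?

Proper time Δt₀ = 35 seconds
γ = 1/√(1 - 0.345²) = 1.0654
Δt = γΔt₀ = 1.0654 × 35 = 37.29 seconds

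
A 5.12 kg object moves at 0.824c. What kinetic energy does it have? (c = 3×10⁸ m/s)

γ = 1/√(1 - 0.824²) = 1.7649
γ - 1 = 0.7649
KE = (γ-1)mc² = 0.7649 × 5.12 × (3×10⁸)² = 3.525×10¹⁷ J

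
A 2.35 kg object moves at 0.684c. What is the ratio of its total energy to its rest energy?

E = γmc², E₀ = mc²
E/E₀ = γ = 1/√(1 - 0.684²) = 1.371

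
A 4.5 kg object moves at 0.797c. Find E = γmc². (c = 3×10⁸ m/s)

γ = 1/√(1 - 0.797²) = 1.6557
mc² = 4.5 × (3×10⁸)² = 4.050×10¹⁷ J
E = γmc² = 1.6557 × 4.050×10¹⁷ = 6.706×10¹⁷ J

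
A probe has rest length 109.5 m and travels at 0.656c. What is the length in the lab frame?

Proper length L₀ = 109.5 m
γ = 1/√(1 - 0.656²) = 1.3249
L = L₀/γ = 109.5/1.3249 = 82.65 m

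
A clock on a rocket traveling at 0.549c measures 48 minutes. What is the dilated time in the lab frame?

Proper time Δt₀ = 48 minutes
γ = 1/√(1 - 0.549²) = 1.1964
Δt = γΔt₀ = 1.1964 × 48 = 57.43 minutes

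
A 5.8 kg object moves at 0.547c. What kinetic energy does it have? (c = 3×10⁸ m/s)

γ = 1/√(1 - 0.547²) = 1.1946
γ - 1 = 0.1946
KE = (γ-1)mc² = 0.1946 × 5.8 × (3×10⁸)² = 1.016×10¹⁷ J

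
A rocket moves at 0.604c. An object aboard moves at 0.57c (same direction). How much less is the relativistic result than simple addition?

Classical: u' + v = 0.57 + 0.604 = 1.174c
Relativistic: u = (0.57 + 0.604)/(1 + 0.34428) = 1.174/1.34428 = 0.8733c
Difference: 1.174 - 0.8733 = 0.3007c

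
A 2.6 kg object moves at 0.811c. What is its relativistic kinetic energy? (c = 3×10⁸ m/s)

γ = 1/√(1 - 0.811²) = 1.7093
γ - 1 = 0.7093
KE = (γ-1)mc² = 0.7093 × 2.6 × (3×10⁸)² = 1.660×10¹⁷ J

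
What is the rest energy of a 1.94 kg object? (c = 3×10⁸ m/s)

c² = (3×10⁸)² = 9.000×10¹⁶ m²/s²
E₀ = mc² = 1.94 × 9.000×10¹⁶ = 1.746×10¹⁷ J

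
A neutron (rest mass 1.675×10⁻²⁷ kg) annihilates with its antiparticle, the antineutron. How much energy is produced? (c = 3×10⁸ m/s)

Both particles have the same rest mass, so total mass = 2m
E = 2m·c² = 2 × 1.675×10⁻²⁷ × (3×10⁸)²
= 2 × 1.675×10⁻²⁷ × 9×10¹⁶
= 3.015×10⁻¹⁰ J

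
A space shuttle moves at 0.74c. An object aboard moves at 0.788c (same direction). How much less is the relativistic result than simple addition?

Classical: u' + v = 0.788 + 0.74 = 1.528c
Relativistic: u = (0.788 + 0.74)/(1 + 0.58312) = 1.528/1.58312 = 0.9652c
Difference: 1.528 - 0.9652 = 0.5628c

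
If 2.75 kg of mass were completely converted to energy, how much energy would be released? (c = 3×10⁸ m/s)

Using E = mc²:
c² = (3×10⁸)² = 9×10¹⁶ m²/s²
E = 2.75 × 9×10¹⁶ = 2.475×10¹⁷ J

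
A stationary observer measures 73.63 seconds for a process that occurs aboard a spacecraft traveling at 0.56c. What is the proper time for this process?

Dilated time Δt = 73.63 seconds
γ = 1/√(1 - 0.56²) = 1.207
Δt₀ = Δt/γ = 73.63/1.207 = 61.00 seconds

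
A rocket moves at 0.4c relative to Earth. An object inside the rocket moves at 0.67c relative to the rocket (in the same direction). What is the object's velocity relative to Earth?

u = (u' + v)/(1 + u'v/c²)
Numerator: 0.67 + 0.4 = 1.07
Denominator: 1 + 0.268 = 1.268
u = 1.07/1.268 = 0.8438c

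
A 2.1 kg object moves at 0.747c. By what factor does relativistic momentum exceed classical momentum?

p_rel = γmv, p_class = mv
Ratio = γ = 1/√(1 - 0.747²) = 1.504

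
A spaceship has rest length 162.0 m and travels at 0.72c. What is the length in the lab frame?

Proper length L₀ = 162.0 m
γ = 1/√(1 - 0.72²) = 1.441
L = L₀/γ = 162.0/1.441 = 112.4 m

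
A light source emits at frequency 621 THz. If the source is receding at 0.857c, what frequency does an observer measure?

β = v/c = 0.857
(1-β)/(1+β) = 0.143/1.857 = 0.07701
Doppler factor = √(0.07701) = 0.2775
f_obs = 621 × 0.2775 = 172.3 THz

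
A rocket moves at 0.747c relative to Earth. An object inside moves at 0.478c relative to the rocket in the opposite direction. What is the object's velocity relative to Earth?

Object's velocity in rocket frame is u' = -0.478c
u = (u' + v)/(1 + u'v/c²) = (v - 0.478)/(1 - 0.478·v/c²)
Numerator: 0.747 - 0.478 = 0.269
Denominator: 1 - 0.357066 = 0.642934
u = 0.269/0.642934 = 0.4184c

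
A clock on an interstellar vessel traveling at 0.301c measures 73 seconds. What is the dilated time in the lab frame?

Proper time Δt₀ = 73 seconds
γ = 1/√(1 - 0.301²) = 1.0486
Δt = γΔt₀ = 1.0486 × 73 = 76.55 seconds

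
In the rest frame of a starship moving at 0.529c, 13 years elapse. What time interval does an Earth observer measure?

Proper time Δt₀ = 13 years
γ = 1/√(1 - 0.529²) = 1.1784
Δt = γΔt₀ = 1.1784 × 13 = 15.32 years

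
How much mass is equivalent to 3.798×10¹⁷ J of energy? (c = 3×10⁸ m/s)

From E = mc², we get m = E/c²
c² = (3×10⁸)² = 9×10¹⁶ m²/s²
m = 3.798×10¹⁷ / 9×10¹⁶ = 4.220 kg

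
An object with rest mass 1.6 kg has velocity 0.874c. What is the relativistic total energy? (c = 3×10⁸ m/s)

γ = 1/√(1 - 0.874²) = 2.0579
mc² = 1.6 × (3×10⁸)² = 1.440×10¹⁷ J
E = γmc² = 2.0579 × 1.440×10¹⁷ = 2.963×10¹⁷ J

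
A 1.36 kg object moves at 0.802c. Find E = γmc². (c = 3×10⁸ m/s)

γ = 1/√(1 - 0.802²) = 1.674
mc² = 1.36 × (3×10⁸)² = 1.224×10¹⁷ J
E = γmc² = 1.674 × 1.224×10¹⁷ = 2.049×10¹⁷ J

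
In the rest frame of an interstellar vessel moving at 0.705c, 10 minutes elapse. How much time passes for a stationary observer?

Proper time Δt₀ = 10 minutes
γ = 1/√(1 - 0.705²) = 1.410
Δt = γΔt₀ = 1.410 × 10 = 14.10 minutes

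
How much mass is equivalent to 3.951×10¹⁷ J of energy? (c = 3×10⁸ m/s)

From E = mc², we get m = E/c²
c² = (3×10⁸)² = 9×10¹⁶ m²/s²
m = 3.951×10¹⁷ / 9×10¹⁶ = 4.390 kg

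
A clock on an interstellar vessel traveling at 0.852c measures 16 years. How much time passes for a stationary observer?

Proper time Δt₀ = 16 years
γ = 1/√(1 - 0.852²) = 1.910
Δt = γΔt₀ = 1.910 × 16 = 30.56 years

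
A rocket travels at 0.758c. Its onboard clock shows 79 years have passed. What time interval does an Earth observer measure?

Proper time Δt₀ = 79 years
γ = 1/√(1 - 0.758²) = 1.533
Δt = γΔt₀ = 1.533 × 79 = 121.1 years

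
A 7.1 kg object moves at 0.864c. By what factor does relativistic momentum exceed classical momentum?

p_rel = γmv, p_class = mv
Ratio = γ = 1/√(1 - 0.864²) = 1.986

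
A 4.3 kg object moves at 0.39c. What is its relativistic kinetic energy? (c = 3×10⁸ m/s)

γ = 1/√(1 - 0.39²) = 1.08599
γ - 1 = 0.08599
KE = (γ-1)mc² = 0.08599 × 4.3 × (3×10⁸)² = 3.328×10¹⁶ J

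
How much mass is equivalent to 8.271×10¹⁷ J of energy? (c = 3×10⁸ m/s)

From E = mc², we get m = E/c²
c² = (3×10⁸)² = 9×10¹⁶ m²/s²
m = 8.271×10¹⁷ / 9×10¹⁶ = 9.190 kg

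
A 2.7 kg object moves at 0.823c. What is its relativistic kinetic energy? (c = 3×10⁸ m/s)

γ = 1/√(1 - 0.823²) = 1.7604
γ - 1 = 0.7604
KE = (γ-1)mc² = 0.7604 × 2.7 × (3×10⁸)² = 1.848×10¹⁷ J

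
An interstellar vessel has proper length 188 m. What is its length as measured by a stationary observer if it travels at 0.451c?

Proper length L₀ = 188 m
γ = 1/√(1 - 0.451²) = 1.1204
L = L₀/γ = 188/1.1204 = 167.8 m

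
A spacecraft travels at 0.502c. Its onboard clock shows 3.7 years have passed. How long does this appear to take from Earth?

Proper time Δt₀ = 3.7 years
γ = 1/√(1 - 0.502²) = 1.1562
Δt = γΔt₀ = 1.1562 × 3.7 = 4.278 years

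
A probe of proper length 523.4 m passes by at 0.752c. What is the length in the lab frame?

Proper length L₀ = 523.4 m
γ = 1/√(1 - 0.752²) = 1.517
L = L₀/γ = 523.4/1.517 = 345.0 m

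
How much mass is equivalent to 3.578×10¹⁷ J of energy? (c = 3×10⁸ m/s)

From E = mc², we get m = E/c²
c² = (3×10⁸)² = 9×10¹⁶ m²/s²
m = 3.578×10¹⁷ / 9×10¹⁶ = 3.976 kg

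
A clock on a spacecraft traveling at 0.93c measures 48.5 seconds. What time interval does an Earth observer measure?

Proper time Δt₀ = 48.5 seconds
γ = 1/√(1 - 0.93²) = 2.721
Δt = γΔt₀ = 2.721 × 48.5 = 132.0 seconds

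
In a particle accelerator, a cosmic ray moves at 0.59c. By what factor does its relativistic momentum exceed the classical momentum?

p_rel = γmv, p_class = mv
Ratio = γ = 1/√(1 - 0.59²)
= 1/√(0.6519) = 1.239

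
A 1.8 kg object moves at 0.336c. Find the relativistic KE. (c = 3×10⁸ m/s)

γ = 1/√(1 - 0.336²) = 1.06173
γ - 1 = 0.06173
KE = (γ-1)mc² = 0.06173 × 1.8 × (3×10⁸)² = 1.000×10¹⁶ J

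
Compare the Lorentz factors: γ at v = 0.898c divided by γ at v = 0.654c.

γ₁ = 1/√(1 - 0.898²) = 2.273
γ₂ = 1/√(1 - 0.654²) = 1.322
γ₁/γ₂ = 2.273/1.322 = 1.719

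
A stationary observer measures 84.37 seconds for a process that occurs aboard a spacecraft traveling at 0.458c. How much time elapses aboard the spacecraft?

Dilated time Δt = 84.37 seconds
γ = 1/√(1 - 0.458²) = 1.125
Δt₀ = Δt/γ = 84.37/1.125 = 75.00 seconds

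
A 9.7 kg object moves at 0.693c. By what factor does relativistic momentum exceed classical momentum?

p_rel = γmv, p_class = mv
Ratio = γ = 1/√(1 - 0.693²) = 1.387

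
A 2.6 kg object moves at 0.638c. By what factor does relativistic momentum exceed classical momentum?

p_rel = γmv, p_class = mv
Ratio = γ = 1/√(1 - 0.638²) = 1.299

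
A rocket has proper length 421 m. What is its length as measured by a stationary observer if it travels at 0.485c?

Proper length L₀ = 421 m
γ = 1/√(1 - 0.485²) = 1.1435
L = L₀/γ = 421/1.1435 = 368.2 m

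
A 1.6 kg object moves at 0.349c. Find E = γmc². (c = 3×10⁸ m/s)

γ = 1/√(1 - 0.349²) = 1.0671
mc² = 1.6 × (3×10⁸)² = 1.440×10¹⁷ J
E = γmc² = 1.0671 × 1.440×10¹⁷ = 1.537×10¹⁷ J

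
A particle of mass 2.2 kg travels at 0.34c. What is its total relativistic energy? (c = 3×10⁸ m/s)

γ = 1/√(1 - 0.34²) = 1.063
mc² = 2.2 × (3×10⁸)² = 1.980×10¹⁷ J
E = γmc² = 1.063 × 1.980×10¹⁷ = 2.105×10¹⁷ J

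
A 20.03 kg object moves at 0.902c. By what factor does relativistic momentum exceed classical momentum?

p_rel = γmv, p_class = mv
Ratio = γ = 1/√(1 - 0.902²) = 2.316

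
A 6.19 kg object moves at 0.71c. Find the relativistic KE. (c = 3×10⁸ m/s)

γ = 1/√(1 - 0.71²) = 1.420
γ - 1 = 0.4200
KE = (γ-1)mc² = 0.4200 × 6.19 × (3×10⁸)² = 2.340×10¹⁷ J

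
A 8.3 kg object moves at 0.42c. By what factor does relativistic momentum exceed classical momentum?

p_rel = γmv, p_class = mv
Ratio = γ = 1/√(1 - 0.42²) = 1.102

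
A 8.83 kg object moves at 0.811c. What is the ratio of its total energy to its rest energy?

E = γmc², E₀ = mc²
E/E₀ = γ = 1/√(1 - 0.811²) = 1.709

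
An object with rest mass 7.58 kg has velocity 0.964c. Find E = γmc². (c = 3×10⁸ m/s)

γ = 1/√(1 - 0.964²) = 3.761
mc² = 7.58 × (3×10⁸)² = 6.822×10¹⁷ J
E = γmc² = 3.761 × 6.822×10¹⁷ = 2.566×10¹⁸ J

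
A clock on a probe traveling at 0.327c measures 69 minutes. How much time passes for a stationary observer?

Proper time Δt₀ = 69 minutes
γ = 1/√(1 - 0.327²) = 1.05817
Δt = γΔt₀ = 1.05817 × 69 = 73.01 minutes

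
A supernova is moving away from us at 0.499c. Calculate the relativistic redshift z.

β = 0.499
(1+β)/(1-β) = 1.499/0.501 = 2.992
√(2.992) = 1.7297
z = 1.7297 - 1 = 0.7297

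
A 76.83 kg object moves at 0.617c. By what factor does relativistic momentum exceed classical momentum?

p_rel = γmv, p_class = mv
Ratio = γ = 1/√(1 - 0.617²) = 1.271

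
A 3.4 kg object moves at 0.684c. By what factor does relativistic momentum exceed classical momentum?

p_rel = γmv, p_class = mv
Ratio = γ = 1/√(1 - 0.684²) = 1.371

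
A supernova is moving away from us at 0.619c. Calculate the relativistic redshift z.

β = 0.619
(1+β)/(1-β) = 1.619/0.381 = 4.249
√(4.249) = 2.061
z = 2.061 - 1 = 1.061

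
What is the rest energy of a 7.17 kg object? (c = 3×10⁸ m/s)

c² = (3×10⁸)² = 9.000×10¹⁶ m²/s²
E₀ = mc² = 7.17 × 9.000×10¹⁶ = 6.453×10¹⁷ J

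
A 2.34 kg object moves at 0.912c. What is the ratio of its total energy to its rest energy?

E = γmc², E₀ = mc²
E/E₀ = γ = 1/√(1 - 0.912²) = 2.438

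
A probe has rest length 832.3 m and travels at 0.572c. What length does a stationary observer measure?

Proper length L₀ = 832.3 m
γ = 1/√(1 - 0.572²) = 1.2191
L = L₀/γ = 832.3/1.2191 = 682.7 m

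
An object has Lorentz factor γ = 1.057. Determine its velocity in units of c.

From γ = 1/√(1 - v²/c²):
1/γ² = 1/1.057² = 0.895056
v²/c² = 1 - 0.895056 = 0.104944
v/c = √(0.104944) = 0.3240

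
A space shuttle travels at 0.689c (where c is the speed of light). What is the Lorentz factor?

v/c = 0.689, so (v/c)² = 0.474721
1 - (v/c)² = 0.525279
γ = 1/√(0.525279) = 1.380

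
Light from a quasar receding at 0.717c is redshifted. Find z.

β = 0.717
(1+β)/(1-β) = 1.717/0.283 = 6.067
√(6.067) = 2.463
z = 2.463 - 1 = 1.463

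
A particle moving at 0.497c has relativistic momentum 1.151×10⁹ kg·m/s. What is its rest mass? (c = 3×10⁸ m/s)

γ = 1/√(1 - 0.497²) = 1.1524
v = 0.497 × 3×10⁸ = 1.491×10⁸ m/s
m = p/(γv) = 1.151×10⁹/(1.1524 × 1.491×10⁸) = 6.699 kg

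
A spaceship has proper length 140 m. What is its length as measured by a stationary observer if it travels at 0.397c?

Proper length L₀ = 140 m
γ = 1/√(1 - 0.397²) = 1.0895
L = L₀/γ = 140/1.0895 = 128.5 m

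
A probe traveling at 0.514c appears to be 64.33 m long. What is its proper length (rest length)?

Contracted length L = 64.33 m
γ = 1/√(1 - 0.514²) = 1.1658
L₀ = γL = 1.1658 × 64.33 = 75.00 m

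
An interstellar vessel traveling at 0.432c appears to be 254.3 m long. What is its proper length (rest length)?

Contracted length L = 254.3 m
γ = 1/√(1 - 0.432²) = 1.109
L₀ = γL = 1.109 × 254.3 = 282.0 m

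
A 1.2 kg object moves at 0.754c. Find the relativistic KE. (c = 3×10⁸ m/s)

γ = 1/√(1 - 0.754²) = 1.52236
γ - 1 = 0.52236
KE = (γ-1)mc² = 0.52236 × 1.2 × (3×10⁸)² = 5.641×10¹⁶ J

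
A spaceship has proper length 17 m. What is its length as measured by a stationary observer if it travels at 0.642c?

Proper length L₀ = 17 m
γ = 1/√(1 - 0.642²) = 1.3043
L = L₀/γ = 17/1.3043 = 13.03 m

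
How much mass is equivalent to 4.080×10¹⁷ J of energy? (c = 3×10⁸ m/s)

From E = mc², we get m = E/c²
c² = (3×10⁸)² = 9×10¹⁶ m²/s²
m = 4.080×10¹⁷ / 9×10¹⁶ = 4.533 kg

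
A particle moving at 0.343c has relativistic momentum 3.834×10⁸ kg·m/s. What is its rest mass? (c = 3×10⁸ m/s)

γ = 1/√(1 - 0.343²) = 1.0646
v = 0.343 × 3×10⁸ = 1.029×10⁸ m/s
m = p/(γv) = 3.834×10⁸/(1.0646 × 1.029×10⁸) = 3.500 kg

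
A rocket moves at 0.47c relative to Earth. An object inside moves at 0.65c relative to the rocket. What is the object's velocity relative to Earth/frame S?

u = (u' + v)/(1 + u'v/c²)
Numerator: 0.65 + 0.47 = 1.12
Denominator: 1 + 0.3055 = 1.3055
u = 1.12/1.3055 = 0.8579c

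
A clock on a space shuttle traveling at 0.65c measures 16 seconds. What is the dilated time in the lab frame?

Proper time Δt₀ = 16 seconds
γ = 1/√(1 - 0.65²) = 1.3159
Δt = γΔt₀ = 1.3159 × 16 = 21.05 seconds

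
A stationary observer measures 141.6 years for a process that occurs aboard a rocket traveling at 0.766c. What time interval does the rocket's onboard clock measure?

Dilated time Δt = 141.6 years
γ = 1/√(1 - 0.766²) = 1.5556
Δt₀ = Δt/γ = 141.6/1.5556 = 91.03 years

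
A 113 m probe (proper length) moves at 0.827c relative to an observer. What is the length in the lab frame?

Proper length L₀ = 113 m
γ = 1/√(1 - 0.827²) = 1.7787
L = L₀/γ = 113/1.7787 = 63.53 m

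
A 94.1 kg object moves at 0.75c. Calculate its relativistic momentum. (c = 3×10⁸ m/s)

γ = 1/√(1 - 0.75²) = 1.512
v = 0.75 × 3×10⁸ = 2.250×10⁸ m/s
p = γmv = 1.512 × 94.1 × 2.250×10⁸ = 3.201×10¹⁰ kg·m/s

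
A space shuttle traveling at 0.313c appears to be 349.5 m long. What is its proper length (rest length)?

Contracted length L = 349.5 m
γ = 1/√(1 - 0.313²) = 1.053
L₀ = γL = 1.053 × 349.5 = 368.0 m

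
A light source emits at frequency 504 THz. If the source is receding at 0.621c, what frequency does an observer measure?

β = v/c = 0.621
(1-β)/(1+β) = 0.379/1.621 = 0.2338
Doppler factor = √(0.2338) = 0.4835
f_obs = 504 × 0.4835 = 243.7 THz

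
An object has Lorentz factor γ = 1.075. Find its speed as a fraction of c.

From γ = 1/√(1 - v²/c²):
1/γ² = 1/1.075² = 0.8653
v²/c² = 1 - 0.8653 = 0.1347
v/c = √(0.1347) = 0.3670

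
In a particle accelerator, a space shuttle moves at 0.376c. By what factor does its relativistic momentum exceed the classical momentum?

p_rel = γmv, p_class = mv
Ratio = γ = 1/√(1 - 0.376²)
= 1/√(0.858624) = 1.079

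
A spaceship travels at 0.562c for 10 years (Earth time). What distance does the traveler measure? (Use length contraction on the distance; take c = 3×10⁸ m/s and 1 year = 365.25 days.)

Earth distance: d = v × t = 0.562c × 10 yr = 5.321×10¹⁶ m
γ = 1.209
d' = d/γ = 5.321×10¹⁶/1.209 = 4.401×10¹⁶ m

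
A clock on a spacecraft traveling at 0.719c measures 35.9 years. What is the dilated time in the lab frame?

Proper time Δt₀ = 35.9 years
γ = 1/√(1 - 0.719²) = 1.4388
Δt = γΔt₀ = 1.4388 × 35.9 = 51.65 years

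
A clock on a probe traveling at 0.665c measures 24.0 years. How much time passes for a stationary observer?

Proper time Δt₀ = 24.0 years
γ = 1/√(1 - 0.665²) = 1.339
Δt = γΔt₀ = 1.339 × 24.0 = 32.14 years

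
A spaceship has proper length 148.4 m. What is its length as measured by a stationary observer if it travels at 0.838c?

Proper length L₀ = 148.4 m
γ = 1/√(1 - 0.838²) = 1.8326
L = L₀/γ = 148.4/1.8326 = 80.98 m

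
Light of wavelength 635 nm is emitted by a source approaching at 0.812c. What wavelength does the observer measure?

β = 0.812
Wavelength Doppler factor = √(0.188/1.812) = √(0.10375) = 0.3221
λ_obs = 635 × 0.3221 = 204.5 nm (blueshift)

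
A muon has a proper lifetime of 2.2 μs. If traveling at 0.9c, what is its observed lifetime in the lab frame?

Proper lifetime τ₀ = 2.2 μs
γ = 1/√(1 - 0.9²) = 2.294
τ = γτ₀ = 2.294 × 2.2 μs = 5.047 μs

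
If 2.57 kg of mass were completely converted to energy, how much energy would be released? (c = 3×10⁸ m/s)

Using E = mc²:
c² = (3×10⁸)² = 9×10¹⁶ m²/s²
E = 2.57 × 9×10¹⁶ = 2.313×10¹⁷ J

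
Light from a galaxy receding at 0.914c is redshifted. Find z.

β = 0.914
(1+β)/(1-β) = 1.914/0.086 = 22.26
√(22.26) = 4.718
z = 4.718 - 1 = 3.718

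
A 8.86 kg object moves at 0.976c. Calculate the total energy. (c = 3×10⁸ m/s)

γ = 1/√(1 - 0.976²) = 4.592
mc² = 8.86 × (3×10⁸)² = 7.974×10¹⁷ J
E = γmc² = 4.592 × 7.974×10¹⁷ = 3.662×10¹⁸ J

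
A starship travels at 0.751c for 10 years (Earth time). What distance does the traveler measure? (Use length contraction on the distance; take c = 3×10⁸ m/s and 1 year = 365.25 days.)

Earth distance: d = v × t = 0.751c × 10 yr = 7.1099×10¹⁶ m
γ = 1.5145
d' = d/γ = 7.1099×10¹⁶/1.5145 = 4.695×10¹⁶ m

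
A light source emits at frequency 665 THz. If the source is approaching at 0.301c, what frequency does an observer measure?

β = v/c = 0.301
(1+β)/(1-β) = 1.301/0.699 = 1.86123
Doppler factor = √(1.86123) = 1.36427
f_obs = 665 × 1.36427 = 907.2 THz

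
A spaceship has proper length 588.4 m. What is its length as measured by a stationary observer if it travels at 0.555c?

Proper length L₀ = 588.4 m
γ = 1/√(1 - 0.555²) = 1.202
L = L₀/γ = 588.4/1.202 = 489.5 m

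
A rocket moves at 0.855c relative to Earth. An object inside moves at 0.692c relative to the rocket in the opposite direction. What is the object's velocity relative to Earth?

Object's velocity in rocket frame is u' = -0.692c
u = (u' + v)/(1 + u'v/c²) = (v - 0.692)/(1 - 0.692·v/c²)
Numerator: 0.855 - 0.692 = 0.163
Denominator: 1 - 0.59166 = 0.40834
u = 0.163/0.40834 = 0.3992c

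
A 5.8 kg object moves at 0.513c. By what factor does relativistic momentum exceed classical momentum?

p_rel = γmv, p_class = mv
Ratio = γ = 1/√(1 - 0.513²) = 1.165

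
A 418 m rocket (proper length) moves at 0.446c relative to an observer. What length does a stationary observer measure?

Proper length L₀ = 418 m
γ = 1/√(1 - 0.446²) = 1.1173
L = L₀/γ = 418/1.1173 = 374.1 m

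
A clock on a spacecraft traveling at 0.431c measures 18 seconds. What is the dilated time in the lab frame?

Proper time Δt₀ = 18 seconds
γ = 1/√(1 - 0.431²) = 1.1082
Δt = γΔt₀ = 1.1082 × 18 = 19.95 seconds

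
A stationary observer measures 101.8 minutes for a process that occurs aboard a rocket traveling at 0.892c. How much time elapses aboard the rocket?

Dilated time Δt = 101.8 minutes
γ = 1/√(1 - 0.892²) = 2.212
Δt₀ = Δt/γ = 101.8/2.212 = 46.02 minutes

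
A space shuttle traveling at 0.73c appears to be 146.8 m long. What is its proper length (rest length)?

Contracted length L = 146.8 m
γ = 1/√(1 - 0.73²) = 1.463
L₀ = γL = 1.463 × 146.8 = 214.8 m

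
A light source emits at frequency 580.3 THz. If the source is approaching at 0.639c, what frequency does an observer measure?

β = v/c = 0.639
(1+β)/(1-β) = 1.639/0.361 = 4.5402
Doppler factor = √(4.5402) = 2.13077
f_obs = 580.3 × 2.13077 = 1236 THz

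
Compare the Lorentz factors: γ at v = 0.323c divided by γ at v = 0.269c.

γ₁ = 1/√(1 - 0.323²) = 1.057
γ₂ = 1/√(1 - 0.269²) = 1.038
γ₁/γ₂ = 1.057/1.038 = 1.018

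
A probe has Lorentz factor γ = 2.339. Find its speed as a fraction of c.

From γ = 1/√(1 - v²/c²):
1/γ² = 1/2.339² = 0.1828
v²/c² = 1 - 0.1828 = 0.8172
v/c = √(0.8172) = 0.9040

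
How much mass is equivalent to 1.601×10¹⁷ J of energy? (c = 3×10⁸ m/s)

From E = mc², we get m = E/c²
c² = (3×10⁸)² = 9×10¹⁶ m²/s²
m = 1.601×10¹⁷ / 9×10¹⁶ = 1.779 kg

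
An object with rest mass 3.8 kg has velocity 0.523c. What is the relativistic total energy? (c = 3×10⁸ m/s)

γ = 1/√(1 - 0.523²) = 1.1733
mc² = 3.8 × (3×10⁸)² = 3.420×10¹⁷ J
E = γmc² = 1.1733 × 3.420×10¹⁷ = 4.013×10¹⁷ J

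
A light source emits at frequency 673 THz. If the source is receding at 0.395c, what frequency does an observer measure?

β = v/c = 0.395
(1-β)/(1+β) = 0.605/1.395 = 0.4337
Doppler factor = √(0.4337) = 0.6586
f_obs = 673 × 0.6586 = 443.2 THz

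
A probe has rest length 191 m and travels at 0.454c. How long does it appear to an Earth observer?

Proper length L₀ = 191 m
γ = 1/√(1 - 0.454²) = 1.122
L = L₀/γ = 191/1.122 = 170.2 m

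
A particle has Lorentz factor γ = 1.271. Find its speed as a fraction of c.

From γ = 1/√(1 - v²/c²):
1/γ² = 1/1.271² = 0.61903
v²/c² = 1 - 0.61903 = 0.38097
v/c = √(0.38097) = 0.6172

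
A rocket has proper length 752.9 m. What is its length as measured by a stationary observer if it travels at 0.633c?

Proper length L₀ = 752.9 m
γ = 1/√(1 - 0.633²) = 1.2917
L = L₀/γ = 752.9/1.2917 = 582.9 m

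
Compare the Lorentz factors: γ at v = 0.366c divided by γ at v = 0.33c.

γ₁ = 1/√(1 - 0.366²) = 1.0746
γ₂ = 1/√(1 - 0.33²) = 1.0593
γ₁/γ₂ = 1.0746/1.0593 = 1.014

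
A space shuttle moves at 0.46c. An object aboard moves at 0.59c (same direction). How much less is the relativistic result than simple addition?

Classical: u' + v = 0.59 + 0.46 = 1.05c
Relativistic: u = (0.59 + 0.46)/(1 + 0.2714) = 1.05/1.2714 = 0.8259c
Difference: 1.05 - 0.8259 = 0.2241c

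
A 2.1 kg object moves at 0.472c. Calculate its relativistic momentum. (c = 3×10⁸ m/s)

γ = 1/√(1 - 0.472²) = 1.1343
v = 0.472 × 3×10⁸ = 1.416×10⁸ m/s
p = γmv = 1.1343 × 2.1 × 1.416×10⁸ = 3.373×10⁸ kg·m/s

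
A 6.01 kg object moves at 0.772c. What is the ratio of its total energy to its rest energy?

E = γmc², E₀ = mc²
E/E₀ = γ = 1/√(1 - 0.772²) = 1.573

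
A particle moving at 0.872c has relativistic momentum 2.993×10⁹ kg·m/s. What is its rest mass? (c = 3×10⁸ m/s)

γ = 1/√(1 - 0.872²) = 2.042876
v = 0.872 × 3×10⁸ = 2.616×10⁸ m/s
m = p/(γv) = 2.993×10⁹/(2.042876 × 2.616×10⁸) = 5.601 kg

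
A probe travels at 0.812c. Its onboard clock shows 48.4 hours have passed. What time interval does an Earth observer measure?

Proper time Δt₀ = 48.4 hours
γ = 1/√(1 - 0.812²) = 1.71333
Δt = γΔt₀ = 1.71333 × 48.4 = 82.93 hours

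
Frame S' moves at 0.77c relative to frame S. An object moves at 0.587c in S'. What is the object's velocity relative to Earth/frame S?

u = (u' + v)/(1 + u'v/c²)
Numerator: 0.587 + 0.77 = 1.357
Denominator: 1 + 0.45199 = 1.45199
u = 1.357/1.45199 = 0.9346c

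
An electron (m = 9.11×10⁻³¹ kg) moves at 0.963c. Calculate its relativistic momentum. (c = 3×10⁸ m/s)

γ = 1/√(1 - 0.963²) = 3.7106
v = 0.963 × 3×10⁸ = 2.889×10⁸ m/s
p = γmv = 3.7106 × 9.11×10⁻³¹ × 2.889×10⁸ = 9.766×10⁻²² kg·m/s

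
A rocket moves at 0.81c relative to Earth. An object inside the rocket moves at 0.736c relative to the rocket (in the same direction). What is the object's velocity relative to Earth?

u = (u' + v)/(1 + u'v/c²)
Numerator: 0.736 + 0.81 = 1.546
Denominator: 1 + 0.59616 = 1.59616
u = 1.546/1.59616 = 0.9686c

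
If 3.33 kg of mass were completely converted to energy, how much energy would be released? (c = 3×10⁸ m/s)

Using E = mc²:
c² = (3×10⁸)² = 9×10¹⁶ m²/s²
E = 3.33 × 9×10¹⁶ = 2.997×10¹⁷ J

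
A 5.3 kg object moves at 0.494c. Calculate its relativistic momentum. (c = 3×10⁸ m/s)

γ = 1/√(1 - 0.494²) = 1.1501
v = 0.494 × 3×10⁸ = 1.482×10⁸ m/s
p = γmv = 1.1501 × 5.3 × 1.482×10⁸ = 9.034×10⁸ kg·m/s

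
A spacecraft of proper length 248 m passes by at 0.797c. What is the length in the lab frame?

Proper length L₀ = 248 m
γ = 1/√(1 - 0.797²) = 1.656
L = L₀/γ = 248/1.656 = 149.8 m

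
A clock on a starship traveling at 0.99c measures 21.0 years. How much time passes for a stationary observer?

Proper time Δt₀ = 21.0 years
γ = 1/√(1 - 0.99²) = 7.089
Δt = γΔt₀ = 7.089 × 21.0 = 148.9 years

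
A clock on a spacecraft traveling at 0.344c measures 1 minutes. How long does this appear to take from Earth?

Proper time Δt₀ = 1 minutes
γ = 1/√(1 - 0.344²) = 1.065
Δt = γΔt₀ = 1.065 × 1 = 1.065 minutes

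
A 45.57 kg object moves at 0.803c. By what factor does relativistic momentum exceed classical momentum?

p_rel = γmv, p_class = mv
Ratio = γ = 1/√(1 - 0.803²) = 1.678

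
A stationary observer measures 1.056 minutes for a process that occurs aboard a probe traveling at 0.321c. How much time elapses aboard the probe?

Dilated time Δt = 1.056 minutes
γ = 1/√(1 - 0.321²) = 1.056
Δt₀ = Δt/γ = 1.056/1.056 = 1.000 minutes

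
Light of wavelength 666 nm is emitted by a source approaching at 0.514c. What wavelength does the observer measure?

β = 0.514
Wavelength Doppler factor = √(0.486/1.514) = √(0.3210) = 0.56657
λ_obs = 666 × 0.56657 = 377.3 nm (blueshift)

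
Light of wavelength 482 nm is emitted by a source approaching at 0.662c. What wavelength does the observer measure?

β = 0.662
Wavelength Doppler factor = √(0.338/1.662) = √(0.2034) = 0.4510
λ_obs = 482 × 0.4510 = 217.4 nm (blueshift)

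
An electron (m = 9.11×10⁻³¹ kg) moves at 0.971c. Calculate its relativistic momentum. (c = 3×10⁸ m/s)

γ = 1/√(1 - 0.971²) = 4.183
v = 0.971 × 3×10⁸ = 2.913×10⁸ m/s
p = γmv = 4.183 × 9.11×10⁻³¹ × 2.913×10⁸ = 1.110×10⁻²¹ kg·m/s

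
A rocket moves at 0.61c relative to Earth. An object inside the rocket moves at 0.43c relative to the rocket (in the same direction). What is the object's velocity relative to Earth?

u = (u' + v)/(1 + u'v/c²)
Numerator: 0.43 + 0.61 = 1.04
Denominator: 1 + 0.2623 = 1.2623
u = 1.04/1.2623 = 0.8239c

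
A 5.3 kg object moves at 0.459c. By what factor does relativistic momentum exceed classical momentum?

p_rel = γmv, p_class = mv
Ratio = γ = 1/√(1 - 0.459²) = 1.126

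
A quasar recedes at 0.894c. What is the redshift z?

β = 0.894
(1+β)/(1-β) = 1.894/0.106 = 17.87
√(17.87) = 4.227
z = 4.227 - 1 = 3.227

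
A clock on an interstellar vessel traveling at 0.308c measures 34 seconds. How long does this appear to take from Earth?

Proper time Δt₀ = 34 seconds
γ = 1/√(1 - 0.308²) = 1.0511
Δt = γΔt₀ = 1.0511 × 34 = 35.74 seconds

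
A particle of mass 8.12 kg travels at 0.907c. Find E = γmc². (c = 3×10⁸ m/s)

γ = 1/√(1 - 0.907²) = 2.3746
mc² = 8.12 × (3×10⁸)² = 7.308×10¹⁷ J
E = γmc² = 2.3746 × 7.308×10¹⁷ = 1.735×10¹⁸ J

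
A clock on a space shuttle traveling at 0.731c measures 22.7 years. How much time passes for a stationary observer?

Proper time Δt₀ = 22.7 years
γ = 1/√(1 - 0.731²) = 1.4655
Δt = γΔt₀ = 1.4655 × 22.7 = 33.27 years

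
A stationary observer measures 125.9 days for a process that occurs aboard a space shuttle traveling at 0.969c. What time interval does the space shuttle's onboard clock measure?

Dilated time Δt = 125.9 days
γ = 1/√(1 - 0.969²) = 4.048
Δt₀ = Δt/γ = 125.9/4.048 = 31.10 days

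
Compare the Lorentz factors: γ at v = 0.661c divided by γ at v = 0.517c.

γ₁ = 1/√(1 - 0.661²) = 1.333
γ₂ = 1/√(1 - 0.517²) = 1.168
γ₁/γ₂ = 1.333/1.168 = 1.141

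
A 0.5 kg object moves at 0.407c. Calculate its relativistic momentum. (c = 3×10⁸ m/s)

γ = 1/√(1 - 0.407²) = 1.0948
v = 0.407 × 3×10⁸ = 1.221×10⁸ m/s
p = γmv = 1.0948 × 0.5 × 1.221×10⁸ = 6.684×10⁷ kg·m/s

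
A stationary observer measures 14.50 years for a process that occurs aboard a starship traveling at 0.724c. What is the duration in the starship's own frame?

Dilated time Δt = 14.50 years
γ = 1/√(1 - 0.724²) = 1.450
Δt₀ = Δt/γ = 14.50/1.450 = 10.00 years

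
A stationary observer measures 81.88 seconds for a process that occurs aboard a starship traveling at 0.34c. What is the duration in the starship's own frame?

Dilated time Δt = 81.88 seconds
γ = 1/√(1 - 0.34²) = 1.06335
Δt₀ = Δt/γ = 81.88/1.06335 = 77.00 seconds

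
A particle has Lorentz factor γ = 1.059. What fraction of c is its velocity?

From γ = 1/√(1 - v²/c²):
1/γ² = 1/1.059² = 0.8917
v²/c² = 1 - 0.8917 = 0.1083
v/c = √(0.1083) = 0.3291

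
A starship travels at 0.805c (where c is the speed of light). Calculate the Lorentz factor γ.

v/c = 0.805, so (v/c)² = 0.648025
1 - (v/c)² = 0.351975
γ = 1/√(0.351975) = 1.686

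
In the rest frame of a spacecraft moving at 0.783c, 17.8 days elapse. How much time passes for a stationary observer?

Proper time Δt₀ = 17.8 days
γ = 1/√(1 - 0.783²) = 1.608
Δt = γΔt₀ = 1.608 × 17.8 = 28.62 days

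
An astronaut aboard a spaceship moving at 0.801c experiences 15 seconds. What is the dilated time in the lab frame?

Proper time Δt₀ = 15 seconds
γ = 1/√(1 - 0.801²) = 1.6704
Δt = γΔt₀ = 1.6704 × 15 = 25.06 seconds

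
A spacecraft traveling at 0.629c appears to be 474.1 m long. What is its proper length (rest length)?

Contracted length L = 474.1 m
γ = 1/√(1 - 0.629²) = 1.2863
L₀ = γL = 1.2863 × 474.1 = 609.8 m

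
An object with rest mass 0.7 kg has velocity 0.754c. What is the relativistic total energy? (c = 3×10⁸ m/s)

γ = 1/√(1 - 0.754²) = 1.5224
mc² = 0.7 × (3×10⁸)² = 6.300×10¹⁶ J
E = γmc² = 1.5224 × 6.300×10¹⁶ = 9.591×10¹⁶ J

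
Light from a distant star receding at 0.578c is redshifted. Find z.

β = 0.578
(1+β)/(1-β) = 1.578/0.422 = 3.7393
√(3.7393) = 1.9337
z = 1.9337 - 1 = 0.9337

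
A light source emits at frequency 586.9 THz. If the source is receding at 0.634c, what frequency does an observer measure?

β = v/c = 0.634
(1-β)/(1+β) = 0.366/1.634 = 0.2240
Doppler factor = √(0.2240) = 0.4733
f_obs = 586.9 × 0.4733 = 277.8 THz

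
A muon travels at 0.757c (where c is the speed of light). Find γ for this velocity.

v/c = 0.757, so (v/c)² = 0.573049
1 - (v/c)² = 0.426951
γ = 1/√(0.426951) = 1.530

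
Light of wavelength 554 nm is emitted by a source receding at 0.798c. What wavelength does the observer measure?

β = 0.798
Wavelength Doppler factor = √(1.798/0.202) = √(8.901) = 2.983
λ_obs = 554 × 2.983 = 1653 nm (redshift)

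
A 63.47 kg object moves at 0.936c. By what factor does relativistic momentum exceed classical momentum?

p_rel = γmv, p_class = mv
Ratio = γ = 1/√(1 - 0.936²) = 2.841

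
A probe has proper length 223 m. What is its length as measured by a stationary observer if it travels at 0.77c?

Proper length L₀ = 223 m
γ = 1/√(1 - 0.77²) = 1.567
L = L₀/γ = 223/1.567 = 142.3 m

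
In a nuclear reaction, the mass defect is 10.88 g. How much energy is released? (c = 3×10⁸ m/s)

Convert mass defect: Δm = 10.88 g = 0.01088 kg
E = Δm·c² = 0.01088 × (3×10⁸)²
= 0.01088 × 9×10¹⁶ = 9.792×10¹⁴ J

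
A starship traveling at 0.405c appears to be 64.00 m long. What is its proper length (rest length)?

Contracted length L = 64.00 m
γ = 1/√(1 - 0.405²) = 1.0937
L₀ = γL = 1.0937 × 64.00 = 70.00 m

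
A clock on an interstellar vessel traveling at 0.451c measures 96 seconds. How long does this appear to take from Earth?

Proper time Δt₀ = 96 seconds
γ = 1/√(1 - 0.451²) = 1.1204
Δt = γΔt₀ = 1.1204 × 96 = 107.6 seconds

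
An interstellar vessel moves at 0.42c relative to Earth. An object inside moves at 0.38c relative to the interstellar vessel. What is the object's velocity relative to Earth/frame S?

u = (u' + v)/(1 + u'v/c²)
Numerator: 0.38 + 0.42 = 0.8
Denominator: 1 + 0.1596 = 1.1596
u = 0.8/1.1596 = 0.6899c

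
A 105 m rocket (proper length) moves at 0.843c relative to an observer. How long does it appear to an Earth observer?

Proper length L₀ = 105 m
γ = 1/√(1 - 0.843²) = 1.859
L = L₀/γ = 105/1.859 = 56.48 m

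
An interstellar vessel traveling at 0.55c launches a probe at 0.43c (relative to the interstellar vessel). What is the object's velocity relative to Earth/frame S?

u = (u' + v)/(1 + u'v/c²)
Numerator: 0.43 + 0.55 = 0.98
Denominator: 1 + 0.2365 = 1.2365
u = 0.98/1.2365 = 0.7926c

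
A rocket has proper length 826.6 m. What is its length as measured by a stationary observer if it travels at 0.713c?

Proper length L₀ = 826.6 m
γ = 1/√(1 - 0.713²) = 1.4262
L = L₀/γ = 826.6/1.4262 = 579.6 m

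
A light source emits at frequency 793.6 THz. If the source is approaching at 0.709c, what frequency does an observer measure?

β = v/c = 0.709
(1+β)/(1-β) = 1.709/0.291 = 5.873
Doppler factor = √(5.873) = 2.423
f_obs = 793.6 × 2.423 = 1923 THz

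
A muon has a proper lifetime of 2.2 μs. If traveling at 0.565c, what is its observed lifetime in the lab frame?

Proper lifetime τ₀ = 2.2 μs
γ = 1/√(1 - 0.565²) = 1.212
τ = γτ₀ = 1.212 × 2.2 μs = 2.666 μs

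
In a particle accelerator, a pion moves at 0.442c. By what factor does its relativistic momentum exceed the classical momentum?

p_rel = γmv, p_class = mv
Ratio = γ = 1/√(1 - 0.442²)
= 1/√(0.804636) = 1.115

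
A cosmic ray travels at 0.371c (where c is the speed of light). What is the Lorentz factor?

v/c = 0.371, so (v/c)² = 0.137641
1 - (v/c)² = 0.862359
γ = 1/√(0.862359) = 1.077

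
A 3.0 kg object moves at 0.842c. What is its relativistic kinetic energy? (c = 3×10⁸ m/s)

γ = 1/√(1 - 0.842²) = 1.8536
γ - 1 = 0.8536
KE = (γ-1)mc² = 0.8536 × 3.0 × (3×10⁸)² = 2.305×10¹⁷ J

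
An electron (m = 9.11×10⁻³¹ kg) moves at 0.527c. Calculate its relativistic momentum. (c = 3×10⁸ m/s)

γ = 1/√(1 - 0.527²) = 1.177
v = 0.527 × 3×10⁸ = 1.581×10⁸ m/s
p = γmv = 1.177 × 9.11×10⁻³¹ × 1.581×10⁸ = 1.695×10⁻²² kg·m/s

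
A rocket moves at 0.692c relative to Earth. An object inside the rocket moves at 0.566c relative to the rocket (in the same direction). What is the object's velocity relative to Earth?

u = (u' + v)/(1 + u'v/c²)
Numerator: 0.566 + 0.692 = 1.258
Denominator: 1 + 0.391672 = 1.391672
u = 1.258/1.391672 = 0.9039c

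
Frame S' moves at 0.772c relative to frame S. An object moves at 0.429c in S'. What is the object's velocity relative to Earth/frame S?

u = (u' + v)/(1 + u'v/c²)
Numerator: 0.429 + 0.772 = 1.201
Denominator: 1 + 0.331188 = 1.331188
u = 1.201/1.331188 = 0.9022c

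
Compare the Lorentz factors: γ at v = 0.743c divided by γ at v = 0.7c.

γ₁ = 1/√(1 - 0.743²) = 1.494
γ₂ = 1/√(1 - 0.7²) = 1.400
γ₁/γ₂ = 1.494/1.400 = 1.067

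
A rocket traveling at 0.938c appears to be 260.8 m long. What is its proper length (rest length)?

Contracted length L = 260.8 m
γ = 1/√(1 - 0.938²) = 2.885
L₀ = γL = 2.885 × 260.8 = 752.4 m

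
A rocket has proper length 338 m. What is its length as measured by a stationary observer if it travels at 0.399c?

Proper length L₀ = 338 m
γ = 1/√(1 - 0.399²) = 1.0906
L = L₀/γ = 338/1.0906 = 309.9 m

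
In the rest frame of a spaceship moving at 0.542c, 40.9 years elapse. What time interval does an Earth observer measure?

Proper time Δt₀ = 40.9 years
γ = 1/√(1 - 0.542²) = 1.190
Δt = γΔt₀ = 1.190 × 40.9 = 48.67 years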